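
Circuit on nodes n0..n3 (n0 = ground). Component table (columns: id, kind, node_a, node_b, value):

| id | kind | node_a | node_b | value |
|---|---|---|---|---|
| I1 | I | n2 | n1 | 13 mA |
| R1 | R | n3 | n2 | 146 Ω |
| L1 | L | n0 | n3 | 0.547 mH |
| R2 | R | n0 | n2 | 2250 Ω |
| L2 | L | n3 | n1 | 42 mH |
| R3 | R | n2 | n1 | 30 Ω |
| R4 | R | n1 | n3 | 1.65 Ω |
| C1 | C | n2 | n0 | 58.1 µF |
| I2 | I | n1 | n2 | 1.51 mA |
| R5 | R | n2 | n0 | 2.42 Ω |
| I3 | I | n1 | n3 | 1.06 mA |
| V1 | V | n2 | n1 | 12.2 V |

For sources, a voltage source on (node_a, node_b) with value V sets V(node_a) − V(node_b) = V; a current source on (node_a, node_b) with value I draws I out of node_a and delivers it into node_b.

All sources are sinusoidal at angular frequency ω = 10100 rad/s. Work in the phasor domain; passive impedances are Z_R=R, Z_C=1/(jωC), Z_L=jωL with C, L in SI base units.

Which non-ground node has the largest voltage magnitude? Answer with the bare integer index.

Apply KCL at each of the 3 non-ground nodes and solve the resulting linear system.
Node n1: branches {I1, L2, R3, R4, I2, I3, V1} → V_1 = -13.66-3.011j
Node n2: branches {I1, R1, R2, R3, C1, I2, R5, V1} → V_2 = -1.458-3.011j
Node n3: branches {R1, L1, L2, R4, I3} → V_3 = -11.61-6.431j
Source currents: i(V1)=-1.652+2.078j

1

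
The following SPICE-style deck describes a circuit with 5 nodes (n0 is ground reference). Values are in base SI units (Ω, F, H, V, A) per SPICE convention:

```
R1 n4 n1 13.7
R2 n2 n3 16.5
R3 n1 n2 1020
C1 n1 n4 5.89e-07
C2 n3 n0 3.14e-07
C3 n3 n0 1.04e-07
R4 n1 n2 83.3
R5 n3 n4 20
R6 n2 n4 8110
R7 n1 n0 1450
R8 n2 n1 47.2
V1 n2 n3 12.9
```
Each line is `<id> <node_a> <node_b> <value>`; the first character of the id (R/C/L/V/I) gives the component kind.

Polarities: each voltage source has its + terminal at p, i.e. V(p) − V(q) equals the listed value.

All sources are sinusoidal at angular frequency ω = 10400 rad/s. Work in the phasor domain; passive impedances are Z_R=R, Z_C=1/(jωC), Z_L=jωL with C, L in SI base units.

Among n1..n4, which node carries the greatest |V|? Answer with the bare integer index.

2

Element admittances at ω=10400 rad/s:
  Y(R1) = 0.07299+0.000j S between n4,n1
  Y(R2) = 0.06061+0.000j S between n2,n3
  Y(R3) = 0.0009804+0.000j S between n1,n2
  Y(C1) = 0.000+0.006126j S between n1,n4
  Y(C2) = 0.000+0.003266j S between n3,n0
  Y(C3) = 0.000+0.001082j S between n3,n0
  Y(R4) = 0.01200+0.000j S between n1,n2
  Y(R5) = 0.05000+0.000j S between n3,n4
  Y(R6) = 0.0001233+0.000j S between n2,n4
  Y(R7) = 0.0006897+0.000j S between n1,n0
  Y(R8) = 0.02119+0.000j S between n2,n1
  V1: constraint V(n2)−V(n3) = 12.9
Assemble and solve the 5×5 MNA system:
  V(n1)=6.686+0.9427j  V(n2)=12.75+1.061j  V(n3)=-0.1496+1.061j  V(n4)=3.925+1.128j
  i(V1)=-0.9902-0.004022j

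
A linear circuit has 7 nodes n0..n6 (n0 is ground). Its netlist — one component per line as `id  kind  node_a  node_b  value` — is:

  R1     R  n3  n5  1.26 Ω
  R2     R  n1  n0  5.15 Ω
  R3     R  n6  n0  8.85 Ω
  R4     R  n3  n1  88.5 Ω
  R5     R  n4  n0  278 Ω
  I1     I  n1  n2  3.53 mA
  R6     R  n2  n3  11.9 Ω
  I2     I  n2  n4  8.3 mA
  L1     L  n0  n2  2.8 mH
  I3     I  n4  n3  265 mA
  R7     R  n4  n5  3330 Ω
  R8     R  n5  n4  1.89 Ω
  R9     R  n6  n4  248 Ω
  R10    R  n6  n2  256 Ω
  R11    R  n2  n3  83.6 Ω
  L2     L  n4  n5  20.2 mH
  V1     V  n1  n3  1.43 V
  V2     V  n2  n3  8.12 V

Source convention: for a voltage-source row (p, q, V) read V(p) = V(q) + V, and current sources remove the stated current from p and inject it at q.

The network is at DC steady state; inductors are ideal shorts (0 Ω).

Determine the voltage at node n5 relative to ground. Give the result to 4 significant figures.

Apply KCL at each of the 6 non-ground nodes and solve the resulting linear system.
Node n1: branches {R2, R4, I1, V1} → V_1 = -6.690
Node n2: branches {I1, R6, I2, L1, R10, R11, V2} → V_2 = 0.000
Node n3: branches {R1, R4, R6, I3, R11, V1, V2} → V_3 = -8.120
Node n4: branches {R5, I2, I3, R7, R8, R9, L2} → V_4 = -8.364
Node n5: branches {R1, R7, R8, L2} → V_5 = -8.364
Node n6: branches {R3, R9, R10} → V_6 = -0.2789
Source currents: i(L1)=-1.361, i(L2)=-0.1940, i(V1)=1.279, i(V2)=-2.146

-8.364 V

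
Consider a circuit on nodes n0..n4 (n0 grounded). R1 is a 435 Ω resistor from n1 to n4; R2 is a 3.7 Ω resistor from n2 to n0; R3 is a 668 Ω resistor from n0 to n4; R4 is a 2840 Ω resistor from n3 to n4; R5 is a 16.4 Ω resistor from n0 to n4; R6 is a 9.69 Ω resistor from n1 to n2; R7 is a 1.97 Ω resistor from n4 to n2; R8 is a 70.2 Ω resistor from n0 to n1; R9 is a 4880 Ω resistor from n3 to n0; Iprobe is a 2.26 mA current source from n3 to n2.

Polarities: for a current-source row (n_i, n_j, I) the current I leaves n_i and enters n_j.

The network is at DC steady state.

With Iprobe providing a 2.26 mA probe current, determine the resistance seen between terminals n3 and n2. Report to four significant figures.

MNA unknowns: 4 node voltages V₁..V_4
R1: Y=0.002299 on G[1,4]
R2: Y=0.2703 on G[2,0]
R3: Y=0.001497 on G[0,4]
R4: Y=0.0003521 on G[3,4]
R5: Y=0.06098 on G[0,4]
R6: Y=0.1032 on G[1,2]
R7: Y=0.5076 on G[4,2]
R8: Y=0.01425 on G[0,1]
R9: Y=0.0002049 on G[3,0]
Iprobe: z[3]−=0.00226, z[2]+=0.00226
solve → V1=0.002518, V2=0.002920, V3=-4.057, V4=0.0001034

R_eq = 1796. Ω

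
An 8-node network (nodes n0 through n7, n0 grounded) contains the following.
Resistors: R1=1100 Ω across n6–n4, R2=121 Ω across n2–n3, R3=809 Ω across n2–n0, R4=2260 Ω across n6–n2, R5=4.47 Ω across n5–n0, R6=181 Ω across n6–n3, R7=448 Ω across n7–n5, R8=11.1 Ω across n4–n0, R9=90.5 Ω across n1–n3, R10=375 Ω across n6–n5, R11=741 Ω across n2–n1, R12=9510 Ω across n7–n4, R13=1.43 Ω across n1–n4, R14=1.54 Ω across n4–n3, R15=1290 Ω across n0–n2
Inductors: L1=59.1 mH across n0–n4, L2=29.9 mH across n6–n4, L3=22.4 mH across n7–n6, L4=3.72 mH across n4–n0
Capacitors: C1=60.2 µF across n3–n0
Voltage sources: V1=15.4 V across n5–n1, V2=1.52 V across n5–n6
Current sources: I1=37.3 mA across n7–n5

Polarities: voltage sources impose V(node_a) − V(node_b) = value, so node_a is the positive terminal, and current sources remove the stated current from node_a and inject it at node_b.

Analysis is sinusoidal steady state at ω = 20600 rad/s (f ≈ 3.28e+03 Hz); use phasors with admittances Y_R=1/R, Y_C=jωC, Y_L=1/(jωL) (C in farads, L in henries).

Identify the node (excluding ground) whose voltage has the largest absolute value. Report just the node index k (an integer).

5

Element admittances at ω=20600 rad/s:
  Y(R1) = 0.0009091+0.000j S between n6,n4
  Y(L1) = 0.000-0.0008214j S between n0,n4
  Y(R2) = 0.008264+0.000j S between n2,n3
  Y(L2) = 0.000-0.001624j S between n6,n4
  Y(R3) = 0.001236+0.000j S between n2,n0
  Y(C1) = 0.000+1.240j S between n3,n0
  Y(R4) = 0.0004425+0.000j S between n6,n2
  Y(L3) = 0.000-0.002167j S between n7,n6
  Y(R5) = 0.2237+0.000j S between n5,n0
  Y(R6) = 0.005525+0.000j S between n6,n3
  Y(R7) = 0.002232+0.000j S between n7,n5
  Y(R8) = 0.09009+0.000j S between n4,n0
  Y(R9) = 0.01105+0.000j S between n1,n3
  Y(R10) = 0.002667+0.000j S between n6,n5
  Y(L4) = 0.000-0.01305j S between n4,n0
  Y(R11) = 0.001350+0.000j S between n2,n1
  Y(R12) = 0.0001052+0.000j S between n7,n4
  Y(R13) = 0.6993+0.000j S between n1,n4
  Y(R14) = 0.6494+0.000j S between n4,n3
  Y(R15) = 0.0007752+0.000j S between n0,n2
  V1: constraint V(n5)−V(n1) = 15.4
  V2: constraint V(n5)−V(n6) = 1.52
  I1: injects 0.0373 A into n5 (from n7)
Assemble and solve the 9×9 MNA system:
  V(n1)=-6.028+0.8025j  V(n2)=-0.5604+1.133j  V(n3)=-0.2545+1.480j  V(n4)=-3.047+1.016j  V(n5)=9.372+0.8025j  V(n6)=7.852+0.8025j  V(n7)=-0.2167-6.670j
  i(V1)=-2.155-0.1569j  i(V2)=0.07022-0.03927j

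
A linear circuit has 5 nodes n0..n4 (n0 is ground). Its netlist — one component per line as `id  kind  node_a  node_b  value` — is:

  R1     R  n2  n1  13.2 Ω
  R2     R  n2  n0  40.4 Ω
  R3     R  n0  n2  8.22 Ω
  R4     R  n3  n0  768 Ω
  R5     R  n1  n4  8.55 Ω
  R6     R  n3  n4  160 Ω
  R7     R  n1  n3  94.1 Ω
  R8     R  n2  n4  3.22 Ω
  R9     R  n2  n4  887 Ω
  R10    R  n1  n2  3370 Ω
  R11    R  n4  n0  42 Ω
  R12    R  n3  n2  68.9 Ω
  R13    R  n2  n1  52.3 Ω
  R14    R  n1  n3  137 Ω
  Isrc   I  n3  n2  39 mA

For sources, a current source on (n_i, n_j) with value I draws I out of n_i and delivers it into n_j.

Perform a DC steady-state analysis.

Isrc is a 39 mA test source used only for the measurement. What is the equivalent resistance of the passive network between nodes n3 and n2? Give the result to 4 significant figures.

R_eq = 26.33 Ω

Element admittances at DC:
  Y(R1) = 0.07576 S between n2,n1
  Y(R2) = 0.02475 S between n2,n0
  Y(R3) = 0.1217 S between n0,n2
  Y(R4) = 0.001302 S between n3,n0
  Y(R5) = 0.1170 S between n1,n4
  Y(R6) = 0.006250 S between n3,n4
  Y(R7) = 0.01063 S between n1,n3
  Y(R8) = 0.3106 S between n2,n4
  Y(R9) = 0.001127 S between n2,n4
  Y(R10) = 0.0002967 S between n1,n2
  Y(R11) = 0.02381 S between n4,n0
  Y(R12) = 0.01451 S between n3,n2
  Y(R13) = 0.01912 S between n2,n1
  Y(R14) = 0.007299 S between n1,n3
  Isrc: injects 0.039 A into n2 (from n3)
Assemble and solve the 4×4 MNA system:
  V(n1)=-0.08713  V(n2)=0.01339  V(n3)=-1.014  V(n4)=-0.02693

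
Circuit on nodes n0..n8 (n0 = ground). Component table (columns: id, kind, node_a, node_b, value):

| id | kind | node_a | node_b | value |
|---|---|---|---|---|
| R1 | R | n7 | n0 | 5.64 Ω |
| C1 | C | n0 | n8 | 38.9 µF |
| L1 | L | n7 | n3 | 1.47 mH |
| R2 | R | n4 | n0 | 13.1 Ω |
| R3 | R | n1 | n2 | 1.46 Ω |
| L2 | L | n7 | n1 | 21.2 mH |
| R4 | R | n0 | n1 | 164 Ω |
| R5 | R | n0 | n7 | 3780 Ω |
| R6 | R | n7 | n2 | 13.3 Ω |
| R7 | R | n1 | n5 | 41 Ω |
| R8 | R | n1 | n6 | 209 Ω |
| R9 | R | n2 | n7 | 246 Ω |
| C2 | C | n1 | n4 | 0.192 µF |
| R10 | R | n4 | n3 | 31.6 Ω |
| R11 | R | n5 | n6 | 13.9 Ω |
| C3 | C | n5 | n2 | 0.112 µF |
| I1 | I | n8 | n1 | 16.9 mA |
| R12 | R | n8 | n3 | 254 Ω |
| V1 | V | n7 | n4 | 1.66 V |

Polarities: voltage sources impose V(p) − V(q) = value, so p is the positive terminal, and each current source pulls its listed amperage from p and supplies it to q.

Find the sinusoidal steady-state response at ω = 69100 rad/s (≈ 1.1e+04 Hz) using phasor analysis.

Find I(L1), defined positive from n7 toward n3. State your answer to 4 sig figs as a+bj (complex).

Apply KCL at each of the 8 non-ground nodes and solve the resulting linear system.
Node n1: branches {R3, L2, R4, R7, R8, C2, I1} → V_1 = 0.6868-0.2938j
Node n2: branches {R3, R6, R9, C3} → V_2 = 0.6742-0.2619j
Node n3: branches {L1, R10, R12} → V_3 = -0.8665-0.3829j
Node n4: branches {R2, C2, R10, V1} → V_4 = -1.097+0.01311j
Node n5: branches {R7, R11, C3} → V_5 = 0.6780-0.2948j
Node n6: branches {R8, R11} → V_6 = 0.6785-0.2947j
Node n7: branches {R1, L1, L2, R5, R6, R9, V1} → V_7 = 0.5626+0.01311j
Node n8: branches {C1, I1, R12} → V_8 = -0.0005719+0.007556j
Source currents: i(V1)=-0.09515-0.01014j

0.003899-0.01407j A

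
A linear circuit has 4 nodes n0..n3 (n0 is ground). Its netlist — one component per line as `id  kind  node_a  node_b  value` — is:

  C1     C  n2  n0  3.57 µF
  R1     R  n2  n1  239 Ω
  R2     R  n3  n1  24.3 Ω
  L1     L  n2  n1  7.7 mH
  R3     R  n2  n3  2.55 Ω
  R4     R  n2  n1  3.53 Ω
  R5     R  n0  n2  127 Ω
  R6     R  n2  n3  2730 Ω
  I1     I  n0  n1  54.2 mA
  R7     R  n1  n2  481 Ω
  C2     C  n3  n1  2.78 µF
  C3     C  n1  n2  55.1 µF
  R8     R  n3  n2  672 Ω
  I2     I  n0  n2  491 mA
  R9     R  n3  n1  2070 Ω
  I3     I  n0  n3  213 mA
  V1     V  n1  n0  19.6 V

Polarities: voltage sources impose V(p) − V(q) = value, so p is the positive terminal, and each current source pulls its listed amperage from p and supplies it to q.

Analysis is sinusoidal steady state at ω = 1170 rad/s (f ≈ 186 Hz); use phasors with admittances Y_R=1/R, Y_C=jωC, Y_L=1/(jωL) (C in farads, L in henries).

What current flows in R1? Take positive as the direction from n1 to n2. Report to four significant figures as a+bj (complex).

-0.006639+0.0002537j A

Apply KCL at each of the 3 non-ground nodes and solve the resulting linear system.
Node n1: branches {R1, R2, L1, R4, I1, R7, C2, C3, R9, V1} → V_1 = 19.60+0.000j
Node n2: branches {C1, R1, L1, R3, R4, R5, R6, R7, C3, R8, I2} → V_2 = 21.19-0.06064j
Node n3: branches {R2, R3, R6, C2, R8, R9, I3} → V_3 = 21.52-0.06920j
Source currents: i(V1)=0.5911-0.08802j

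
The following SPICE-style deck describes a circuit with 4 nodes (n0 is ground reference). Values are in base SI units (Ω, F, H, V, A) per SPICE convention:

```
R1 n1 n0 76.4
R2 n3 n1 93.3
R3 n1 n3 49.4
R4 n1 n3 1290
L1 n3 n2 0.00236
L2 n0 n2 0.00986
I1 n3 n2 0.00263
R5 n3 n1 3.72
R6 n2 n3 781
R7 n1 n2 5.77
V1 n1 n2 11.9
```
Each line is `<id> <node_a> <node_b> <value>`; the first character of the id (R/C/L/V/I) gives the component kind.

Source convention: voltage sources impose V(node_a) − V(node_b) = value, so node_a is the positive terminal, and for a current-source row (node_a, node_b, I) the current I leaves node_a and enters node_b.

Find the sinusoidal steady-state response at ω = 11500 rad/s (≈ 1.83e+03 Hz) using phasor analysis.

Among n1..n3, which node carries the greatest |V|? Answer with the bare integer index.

2

MNA unknowns: 3 node voltages V₁..V_3 plus 1 source current (V1)
R1: Y=0.01309+0.000j on G[1,0]
R2: Y=0.01072+0.000j on G[3,1]
R3: Y=0.02024+0.000j on G[1,3]
R4: Y=0.0007752+0.000j on G[1,3]
L1: Y=0.000-0.03685j on G[3,2]
L2: Y=0.000-0.008819j on G[0,2]
I1: z[3]−=0.00263, z[2]+=0.00263
R5: Y=0.2688+0.000j on G[3,1]
R6: Y=0.001280+0.000j on G[2,3]
R7: Y=0.1733+0.000j on G[1,2]
V1: row V1−V2=11.9, i_V1 at 1,2
solve → V1=3.716-5.515j, V2=-8.184-5.515j, V3=3.483-4.090j
aux → i_V1=-2.181+0.5002j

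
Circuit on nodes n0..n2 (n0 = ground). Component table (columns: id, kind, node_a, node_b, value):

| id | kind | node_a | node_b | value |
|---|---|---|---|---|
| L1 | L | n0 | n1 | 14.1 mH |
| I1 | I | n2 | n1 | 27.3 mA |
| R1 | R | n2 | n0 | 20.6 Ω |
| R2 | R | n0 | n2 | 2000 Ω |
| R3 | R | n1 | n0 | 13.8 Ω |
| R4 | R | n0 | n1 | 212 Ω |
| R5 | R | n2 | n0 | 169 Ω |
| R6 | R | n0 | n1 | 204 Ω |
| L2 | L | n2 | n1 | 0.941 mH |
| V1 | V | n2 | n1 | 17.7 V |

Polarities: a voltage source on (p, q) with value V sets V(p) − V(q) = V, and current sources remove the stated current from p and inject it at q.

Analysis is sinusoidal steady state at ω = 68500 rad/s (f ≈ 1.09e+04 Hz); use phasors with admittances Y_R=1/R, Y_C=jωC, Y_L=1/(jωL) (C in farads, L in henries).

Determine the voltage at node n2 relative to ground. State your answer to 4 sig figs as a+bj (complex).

10.60-0.05363j V

MNA unknowns: 2 node voltages V₁..V_2 plus 1 source current (V1)
L1: Y=0.000-0.001035j on G[0,1]
I1: z[2]−=0.0273, z[1]+=0.0273
R1: Y=0.04854+0.000j on G[2,0]
R2: Y=0.0005000+0.000j on G[0,2]
R3: Y=0.07246+0.000j on G[1,0]
R4: Y=0.004717+0.000j on G[0,1]
R5: Y=0.005917+0.000j on G[2,0]
R6: Y=0.004902+0.000j on G[0,1]
L2: Y=0.000-0.01551j on G[2,1]
V1: row V2−V1=17.7, i_V1 at 2,1
solve → V1=-7.098-0.05363j, V2=10.60-0.05363j
aux → i_V1=-0.6100+0.2775j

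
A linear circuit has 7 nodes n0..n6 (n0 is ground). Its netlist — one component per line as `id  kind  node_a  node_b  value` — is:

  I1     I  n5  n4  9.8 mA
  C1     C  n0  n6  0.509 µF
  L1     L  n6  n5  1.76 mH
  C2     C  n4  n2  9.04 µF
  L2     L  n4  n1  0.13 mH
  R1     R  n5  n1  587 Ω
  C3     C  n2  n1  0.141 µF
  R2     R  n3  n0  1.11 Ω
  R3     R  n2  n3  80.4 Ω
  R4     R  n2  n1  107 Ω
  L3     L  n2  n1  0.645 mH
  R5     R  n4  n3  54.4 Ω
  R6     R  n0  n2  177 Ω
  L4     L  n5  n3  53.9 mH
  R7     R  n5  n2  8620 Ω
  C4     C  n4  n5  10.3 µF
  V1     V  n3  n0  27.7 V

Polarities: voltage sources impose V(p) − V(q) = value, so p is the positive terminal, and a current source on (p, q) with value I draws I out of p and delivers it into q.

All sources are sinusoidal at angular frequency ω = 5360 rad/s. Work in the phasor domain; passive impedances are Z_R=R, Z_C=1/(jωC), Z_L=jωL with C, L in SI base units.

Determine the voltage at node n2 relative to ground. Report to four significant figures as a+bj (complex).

Element admittances at ω=5360 rad/s:
  I1: injects 0.0098 A into n4 (from n5)
  Y(C1) = 0.000+0.002728j S between n0,n6
  Y(L1) = 0.000-0.1060j S between n6,n5
  Y(C2) = 0.000+0.04845j S between n4,n2
  Y(L2) = 0.000-1.435j S between n4,n1
  Y(R1) = 0.001704+0.000j S between n5,n1
  Y(C3) = 0.000+0.0007558j S between n2,n1
  Y(R2) = 0.9009+0.000j S between n3,n0
  Y(R3) = 0.01244+0.000j S between n2,n3
  Y(R4) = 0.009346+0.000j S between n2,n1
  Y(L3) = 0.000-0.2893j S between n2,n1
  Y(R5) = 0.01838+0.000j S between n4,n3
  Y(R6) = 0.005650+0.000j S between n0,n2
  Y(L4) = 0.000-0.003461j S between n5,n3
  Y(R7) = 0.0001160+0.000j S between n5,n2
  Y(C4) = 0.000+0.05521j S between n4,n5
  V1: constraint V(n3)−V(n0) = 27.7
Assemble and solve the 7×7 MNA system:
  V(n1)=23.53-2.101j  V(n2)=23.32-2.429j  V(n3)=27.70+0.000j  V(n4)=23.56-2.031j  V(n5)=22.09-1.924j  V(n6)=22.67-1.975j
  i(V1)=-25.09-0.04812j

23.32-2.429j V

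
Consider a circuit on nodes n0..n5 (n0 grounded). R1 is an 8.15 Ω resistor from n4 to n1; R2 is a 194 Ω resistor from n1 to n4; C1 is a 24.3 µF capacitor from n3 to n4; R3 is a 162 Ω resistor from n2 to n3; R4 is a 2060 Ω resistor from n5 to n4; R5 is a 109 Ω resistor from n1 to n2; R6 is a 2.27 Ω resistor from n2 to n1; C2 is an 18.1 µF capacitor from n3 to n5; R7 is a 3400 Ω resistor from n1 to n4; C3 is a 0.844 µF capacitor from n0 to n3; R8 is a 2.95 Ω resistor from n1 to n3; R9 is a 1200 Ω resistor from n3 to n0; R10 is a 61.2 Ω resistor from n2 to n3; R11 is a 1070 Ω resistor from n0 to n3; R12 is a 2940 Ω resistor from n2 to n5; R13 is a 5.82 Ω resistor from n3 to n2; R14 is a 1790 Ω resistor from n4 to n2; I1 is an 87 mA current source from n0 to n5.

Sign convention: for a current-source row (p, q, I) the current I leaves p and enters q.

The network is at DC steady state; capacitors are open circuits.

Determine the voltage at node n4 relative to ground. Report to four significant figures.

49.77 V

MNA unknowns: 5 node voltages V₁..V_5
R1: Y=0.1227 on G[4,1]
R2: Y=0.005155 on G[1,4]
C1: Y=0.000 on G[3,4]
R3: Y=0.006173 on G[2,3]
R4: Y=0.0004854 on G[5,4]
R5: Y=0.009174 on G[1,2]
R6: Y=0.4405 on G[2,1]
C2: Y=0.000 on G[3,5]
R7: Y=0.0002941 on G[1,4]
C3: Y=0.000 on G[0,3]
R8: Y=0.3390 on G[1,3]
R9: Y=0.0008333 on G[3,0]
R10: Y=0.01634 on G[2,3]
R11: Y=0.0009346 on G[0,3]
R12: Y=0.0003401 on G[2,5]
R13: Y=0.1718 on G[3,2]
R14: Y=0.0005587 on G[4,2]
I1: z[0]−=0.087, z[5]+=0.087
solve → V1=49.37, V2=49.38, V3=49.21, V4=49.77, V5=155.0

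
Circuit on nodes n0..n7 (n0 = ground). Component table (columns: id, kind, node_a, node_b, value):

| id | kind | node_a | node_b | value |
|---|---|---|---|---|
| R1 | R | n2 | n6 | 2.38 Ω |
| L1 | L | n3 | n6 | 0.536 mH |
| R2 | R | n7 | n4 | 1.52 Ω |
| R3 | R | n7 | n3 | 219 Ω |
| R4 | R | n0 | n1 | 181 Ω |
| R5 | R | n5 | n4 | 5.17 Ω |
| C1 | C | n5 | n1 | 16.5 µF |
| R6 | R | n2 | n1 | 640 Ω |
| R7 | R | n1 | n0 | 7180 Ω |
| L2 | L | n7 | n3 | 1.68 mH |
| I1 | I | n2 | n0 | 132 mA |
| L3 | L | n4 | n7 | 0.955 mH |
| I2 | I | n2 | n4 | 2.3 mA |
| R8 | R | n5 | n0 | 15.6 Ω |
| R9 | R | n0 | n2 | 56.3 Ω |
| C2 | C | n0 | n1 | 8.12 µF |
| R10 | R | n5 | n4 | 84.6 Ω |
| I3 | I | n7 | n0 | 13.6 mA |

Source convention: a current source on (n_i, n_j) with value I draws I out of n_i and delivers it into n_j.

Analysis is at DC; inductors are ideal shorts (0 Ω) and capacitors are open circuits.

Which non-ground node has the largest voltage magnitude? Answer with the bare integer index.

MNA unknowns: 7 node voltages V₁..V_7 plus 3 source currents (L1, L2, L3)
R1: Y=0.4202 on G[2,6]
L1: row V3−V6=0, i_L1 at 3,6
R2: Y=0.6579 on G[7,4]
R3: Y=0.004566 on G[7,3]
R4: Y=0.005525 on G[0,1]
R5: Y=0.1934 on G[5,4]
C1: Y=0.000 on G[5,1]
R6: Y=0.001563 on G[2,1]
R7: Y=0.0001393 on G[1,0]
L2: row V7−V3=0, i_L2 at 7,3
I1: z[2]−=0.132, z[0]+=0.132
L3: row V4−V7=0, i_L3 at 4,7
I2: z[2]−=0.0023, z[4]+=0.0023
R8: Y=0.06410 on G[5,0]
R9: Y=0.01776 on G[0,2]
C2: Y=0.000 on G[0,1]
R10: Y=0.01182 on G[5,4]
I3: z[7]−=0.0136, z[0]+=0.0136
solve → V1=-0.4977, V2=-2.302, V3=-2.086, V4=-2.086, V5=-1.590, V6=-2.086, V7=-2.086
aux → i_L1=0.09060, i_L2=0.09060, i_L3=0.1042

2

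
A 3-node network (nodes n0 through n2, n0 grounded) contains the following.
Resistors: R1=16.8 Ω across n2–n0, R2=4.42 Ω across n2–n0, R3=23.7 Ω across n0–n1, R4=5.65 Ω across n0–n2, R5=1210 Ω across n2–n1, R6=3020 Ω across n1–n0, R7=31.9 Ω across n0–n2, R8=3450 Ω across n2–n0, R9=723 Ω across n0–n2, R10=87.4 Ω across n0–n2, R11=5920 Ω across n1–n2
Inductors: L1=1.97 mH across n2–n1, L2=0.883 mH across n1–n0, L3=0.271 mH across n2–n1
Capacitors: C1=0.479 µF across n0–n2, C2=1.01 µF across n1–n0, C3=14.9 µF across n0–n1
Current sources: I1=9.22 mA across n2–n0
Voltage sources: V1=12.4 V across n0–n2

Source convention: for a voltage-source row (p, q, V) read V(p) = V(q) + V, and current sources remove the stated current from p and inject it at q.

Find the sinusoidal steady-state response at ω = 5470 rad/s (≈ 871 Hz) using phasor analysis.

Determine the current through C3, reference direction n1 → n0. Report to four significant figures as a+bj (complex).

-0.04163-0.8719j A

Apply KCL at each of the 2 non-ground nodes and solve the resulting linear system.
Node n1: branches {R3, L1, L2, L3, R5, R6, C2, C3, R11} → V_1 = -10.70+0.5107j
Node n2: branches {R1, R2, L1, R4, L3, R5, C1, R7, R8, R9, R10, R11, I1, V1} → V_2 = -12.40+0.000j
Source currents: i(V1)=-6.674+1.273j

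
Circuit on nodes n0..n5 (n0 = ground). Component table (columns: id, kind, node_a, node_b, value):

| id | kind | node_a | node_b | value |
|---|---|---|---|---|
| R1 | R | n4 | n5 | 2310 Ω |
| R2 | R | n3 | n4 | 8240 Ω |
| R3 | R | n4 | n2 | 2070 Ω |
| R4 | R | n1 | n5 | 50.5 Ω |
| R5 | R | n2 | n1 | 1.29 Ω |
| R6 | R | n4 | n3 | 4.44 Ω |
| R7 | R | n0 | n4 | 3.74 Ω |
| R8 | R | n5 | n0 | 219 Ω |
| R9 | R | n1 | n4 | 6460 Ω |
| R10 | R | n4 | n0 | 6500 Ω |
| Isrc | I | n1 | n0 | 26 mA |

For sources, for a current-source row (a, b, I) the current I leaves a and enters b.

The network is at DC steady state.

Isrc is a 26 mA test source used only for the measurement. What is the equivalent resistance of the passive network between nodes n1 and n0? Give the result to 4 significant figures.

MNA unknowns: 5 node voltages V₁..V_5
R1: Y=0.0004329 on G[4,5]
R2: Y=0.0001214 on G[3,4]
R3: Y=0.0004831 on G[4,2]
R4: Y=0.01980 on G[1,5]
R5: Y=0.7752 on G[2,1]
R6: Y=0.2252 on G[4,3]
R7: Y=0.2674 on G[0,4]
R8: Y=0.004566 on G[5,0]
R9: Y=0.0001548 on G[1,4]
R10: Y=0.0001538 on G[4,0]
Isrc: z[1]−=0.026, z[0]+=0.026
solve → V1=-5.621, V2=-5.618, V3=-0.02058, V4=-0.02058, V5=-4.488

R_eq = 216.2 Ω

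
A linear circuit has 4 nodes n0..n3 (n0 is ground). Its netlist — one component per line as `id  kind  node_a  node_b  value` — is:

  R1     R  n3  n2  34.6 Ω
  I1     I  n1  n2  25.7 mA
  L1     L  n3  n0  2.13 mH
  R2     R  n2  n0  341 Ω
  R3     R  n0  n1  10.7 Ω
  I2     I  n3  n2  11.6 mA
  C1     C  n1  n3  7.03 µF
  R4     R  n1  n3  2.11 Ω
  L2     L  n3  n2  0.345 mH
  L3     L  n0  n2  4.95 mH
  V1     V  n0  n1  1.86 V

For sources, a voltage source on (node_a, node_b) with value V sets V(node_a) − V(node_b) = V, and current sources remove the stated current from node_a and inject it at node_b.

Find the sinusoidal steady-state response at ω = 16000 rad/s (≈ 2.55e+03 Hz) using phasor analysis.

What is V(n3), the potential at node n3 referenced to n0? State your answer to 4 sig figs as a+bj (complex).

MNA unknowns: 3 node voltages V₁..V_3 plus 1 source current (V1)
R1: Y=0.02890+0.000j on G[3,2]
I1: z[1]−=0.0257, z[2]+=0.0257
L1: Y=0.000-0.02934j on G[3,0]
R2: Y=0.002933+0.000j on G[2,0]
R3: Y=0.09346+0.000j on G[0,1]
I2: z[3]−=0.0116, z[2]+=0.0116
C1: Y=0.000+0.1125j on G[1,3]
R4: Y=0.4739+0.000j on G[1,3]
L2: Y=0.000-0.1812j on G[3,2]
L3: Y=0.000-0.01263j on G[0,2]
V1: row V0−V1=1.86, i_V1 at 0,1
solve → V1=-1.860+0.000j, V2=-1.675+0.04016j, V3=-1.826-0.1661j
aux → i_V1=-0.1831+0.07484j

-1.826-0.1661j V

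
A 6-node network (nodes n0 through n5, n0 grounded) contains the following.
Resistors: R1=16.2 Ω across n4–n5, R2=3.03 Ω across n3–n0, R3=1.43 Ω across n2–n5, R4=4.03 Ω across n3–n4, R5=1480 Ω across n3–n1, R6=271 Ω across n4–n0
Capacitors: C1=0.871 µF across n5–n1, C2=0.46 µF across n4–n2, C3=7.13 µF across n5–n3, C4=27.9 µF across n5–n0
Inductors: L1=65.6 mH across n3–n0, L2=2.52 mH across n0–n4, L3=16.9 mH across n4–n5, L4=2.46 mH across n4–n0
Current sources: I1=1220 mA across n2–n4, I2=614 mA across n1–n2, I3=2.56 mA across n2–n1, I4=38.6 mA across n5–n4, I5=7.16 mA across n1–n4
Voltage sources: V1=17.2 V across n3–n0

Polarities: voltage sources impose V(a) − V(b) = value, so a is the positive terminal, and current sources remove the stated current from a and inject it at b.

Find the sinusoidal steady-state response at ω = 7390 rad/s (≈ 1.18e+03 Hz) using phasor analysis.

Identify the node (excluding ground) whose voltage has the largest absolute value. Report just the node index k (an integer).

Element admittances at ω=7390 rad/s:
  Y(R1) = 0.06173+0.000j S between n4,n5
  Y(R2) = 0.3300+0.000j S between n3,n0
  Y(C1) = 0.000+0.006437j S between n5,n1
  Y(R3) = 0.6993+0.000j S between n2,n5
  Y(L1) = 0.000-0.002063j S between n3,n0
  Y(L2) = 0.000-0.05370j S between n0,n4
  Y(C2) = 0.000+0.003399j S between n4,n2
  I1: injects 1.22 A into n4 (from n2)
  Y(L3) = 0.000-0.008007j S between n4,n5
  I2: injects 0.614 A into n2 (from n1)
  I3: injects 0.00256 A into n1 (from n2)
  I4: injects 0.0386 A into n4 (from n5)
  Y(C3) = 0.000+0.05269j S between n5,n3
  Y(L4) = 0.000-0.05501j S between n4,n0
  Y(C4) = 0.000+0.2062j S between n5,n0
  Y(R4) = 0.2481+0.000j S between n3,n4
  Y(R5) = 0.0006757+0.000j S between n3,n1
  I5: injects 0.00716 A into n4 (from n1)
  Y(R6) = 0.003690+0.000j S between n4,n0
  V1: constraint V(n3)−V(n0) = 17.2
Assemble and solve the 6×6 MNA system:
  V(n1)=-5.951+95.52j  V(n2)=3.185+1.912j  V(n3)=17.20+0.000j  V(n4)=16.25+6.166j  V(n5)=4.076+1.849j
  i(V1)=-6.026+0.9386j

1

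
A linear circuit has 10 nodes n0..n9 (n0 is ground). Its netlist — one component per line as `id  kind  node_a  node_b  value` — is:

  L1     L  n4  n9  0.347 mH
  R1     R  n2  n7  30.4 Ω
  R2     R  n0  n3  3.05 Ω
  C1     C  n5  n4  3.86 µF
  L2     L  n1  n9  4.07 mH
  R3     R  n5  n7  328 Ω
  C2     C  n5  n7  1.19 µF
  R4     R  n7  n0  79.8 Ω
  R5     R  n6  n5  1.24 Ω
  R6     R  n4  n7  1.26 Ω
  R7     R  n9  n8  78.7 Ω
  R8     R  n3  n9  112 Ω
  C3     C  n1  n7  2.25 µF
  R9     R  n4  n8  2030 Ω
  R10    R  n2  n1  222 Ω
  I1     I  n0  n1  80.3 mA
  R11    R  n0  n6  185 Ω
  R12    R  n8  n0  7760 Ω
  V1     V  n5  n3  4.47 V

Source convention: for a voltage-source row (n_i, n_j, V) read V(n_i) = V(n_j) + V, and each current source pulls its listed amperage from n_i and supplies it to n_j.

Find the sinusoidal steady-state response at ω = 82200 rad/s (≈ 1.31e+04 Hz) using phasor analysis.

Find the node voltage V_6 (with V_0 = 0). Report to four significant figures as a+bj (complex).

4.438-0.0007873j V

MNA unknowns: 9 node voltages V₁..V_9 plus 1 source current (V1)
L1: Y=0.000-0.03506j on G[4,9]
R1: Y=0.03289+0.000j on G[2,7]
R2: Y=0.3279+0.000j on G[0,3]
C1: Y=0.000+0.3173j on G[5,4]
L2: Y=0.000-0.002989j on G[1,9]
R3: Y=0.003049+0.000j on G[5,7]
C2: Y=0.000+0.09782j on G[5,7]
R4: Y=0.01253+0.000j on G[7,0]
R5: Y=0.8065+0.000j on G[6,5]
R6: Y=0.7937+0.000j on G[4,7]
R7: Y=0.01271+0.000j on G[9,8]
R8: Y=0.008929+0.000j on G[3,9]
C3: Y=0.000+0.1850j on G[1,7]
R9: Y=0.0004926+0.000j on G[4,8]
R10: Y=0.004505+0.000j on G[2,1]
I1: z[0]−=0.0803, z[1]+=0.0803
R11: Y=0.005405+0.000j on G[0,6]
R12: Y=0.0001289+0.000j on G[8,0]
V1: row V5−V3=4.47, i_V1 at 5,3
solve → V1=4.526-0.3931j, V2=4.514-0.02018j, V3=-0.002364-0.0007926j, V4=4.481+0.03590j, V5=4.468-0.0007926j, V6=4.438-0.0007873j, V7=4.512+0.03089j, V8=4.202-0.9543j, V9=4.233-1.002j
aux → i_V1=-0.03859+0.008683j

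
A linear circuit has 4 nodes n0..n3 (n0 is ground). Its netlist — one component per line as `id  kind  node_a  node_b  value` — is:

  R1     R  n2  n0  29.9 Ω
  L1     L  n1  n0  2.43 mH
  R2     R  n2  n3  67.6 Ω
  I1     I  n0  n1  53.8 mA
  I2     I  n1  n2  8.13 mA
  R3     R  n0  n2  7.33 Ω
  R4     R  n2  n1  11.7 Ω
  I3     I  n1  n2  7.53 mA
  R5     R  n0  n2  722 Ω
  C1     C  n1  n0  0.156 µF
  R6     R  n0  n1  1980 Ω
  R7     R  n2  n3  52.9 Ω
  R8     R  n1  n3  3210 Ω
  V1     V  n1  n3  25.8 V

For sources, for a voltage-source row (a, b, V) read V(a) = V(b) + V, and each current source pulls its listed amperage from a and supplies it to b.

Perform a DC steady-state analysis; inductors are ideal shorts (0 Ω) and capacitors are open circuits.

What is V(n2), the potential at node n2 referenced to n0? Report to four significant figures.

-2.940 V

MNA unknowns: 3 node voltages V₁..V_3 plus 2 source currents (L1, V1)
R1: Y=0.03344 on G[2,0]
L1: row V1−V0=0, i_L1 at 1,0
R2: Y=0.01479 on G[2,3]
I1: z[0]−=0.0538, z[1]+=0.0538
I2: z[1]−=0.00813, z[2]+=0.00813
R3: Y=0.1364 on G[0,2]
R4: Y=0.08547 on G[2,1]
I3: z[1]−=0.00753, z[2]+=0.00753
R5: Y=0.001385 on G[0,2]
C1: Y=0.000 on G[1,0]
R6: Y=0.0005051 on G[0,1]
R7: Y=0.01890 on G[2,3]
R8: Y=0.0003115 on G[1,3]
V1: row V1−V3=25.8, i_V1 at 1,3
solve → V1=0.000, V2=-2.940, V3=-25.80
aux → i_L1=0.5572, i_V1=-0.7784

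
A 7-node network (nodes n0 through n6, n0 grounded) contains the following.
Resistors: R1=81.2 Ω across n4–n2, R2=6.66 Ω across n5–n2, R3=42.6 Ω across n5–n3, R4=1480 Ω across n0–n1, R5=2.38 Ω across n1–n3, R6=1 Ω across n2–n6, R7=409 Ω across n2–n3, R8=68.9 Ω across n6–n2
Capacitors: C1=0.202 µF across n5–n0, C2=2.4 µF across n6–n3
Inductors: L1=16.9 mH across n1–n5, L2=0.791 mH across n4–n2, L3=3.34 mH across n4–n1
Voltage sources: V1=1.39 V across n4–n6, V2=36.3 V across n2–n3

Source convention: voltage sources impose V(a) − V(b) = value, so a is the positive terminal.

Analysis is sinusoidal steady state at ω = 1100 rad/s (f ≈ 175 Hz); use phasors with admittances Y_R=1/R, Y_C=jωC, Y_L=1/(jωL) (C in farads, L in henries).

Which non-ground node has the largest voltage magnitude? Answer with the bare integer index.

2

Apply KCL at each of the 6 non-ground nodes and solve the resulting linear system.
Node n1: branches {R4, R5, L1, L3} → V_1 = 4.261-5.723j
Node n2: branches {R1, R2, R6, R7, R8, L2, V2} → V_2 = 28.08+8.909j
Node n3: branches {R3, R5, R7, C2, V2} → V_3 = -8.217+8.909j
Node n4: branches {R1, L2, L3, V1} → V_4 = 24.27+9.858j
Node n5: branches {R2, R3, C1, L1} → V_5 = 17.40+12.96j
Node n6: branches {R6, R8, C2, V1} → V_6 = 22.88+9.858j
Source currents: i(V1)=-5.286+1.046j, i(V2)=-5.931+5.971j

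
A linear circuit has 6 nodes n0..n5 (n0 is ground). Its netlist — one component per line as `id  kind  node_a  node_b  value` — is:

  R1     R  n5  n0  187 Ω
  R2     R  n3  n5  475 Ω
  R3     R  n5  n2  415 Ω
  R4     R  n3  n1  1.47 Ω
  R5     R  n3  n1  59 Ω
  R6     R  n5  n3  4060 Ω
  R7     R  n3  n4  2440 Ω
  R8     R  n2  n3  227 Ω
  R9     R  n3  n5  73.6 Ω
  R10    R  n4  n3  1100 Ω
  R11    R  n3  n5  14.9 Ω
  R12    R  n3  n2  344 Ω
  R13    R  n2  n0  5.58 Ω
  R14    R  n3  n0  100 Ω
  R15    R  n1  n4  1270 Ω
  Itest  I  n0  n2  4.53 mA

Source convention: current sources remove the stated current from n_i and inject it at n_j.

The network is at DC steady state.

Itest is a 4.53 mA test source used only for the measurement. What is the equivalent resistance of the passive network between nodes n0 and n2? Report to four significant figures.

MNA unknowns: 5 node voltages V₁..V_5
R1: Y=0.005348 on G[5,0]
R2: Y=0.002105 on G[3,5]
R3: Y=0.002410 on G[5,2]
R4: Y=0.6803 on G[3,1]
R5: Y=0.01695 on G[3,1]
R6: Y=0.0002463 on G[5,3]
R7: Y=0.0004098 on G[3,4]
R8: Y=0.004405 on G[2,3]
R9: Y=0.01359 on G[3,5]
R10: Y=0.0009091 on G[4,3]
R11: Y=0.06711 on G[3,5]
R12: Y=0.002907 on G[3,2]
R13: Y=0.1792 on G[2,0]
R14: Y=0.01000 on G[3,0]
R15: Y=0.0007874 on G[1,4]
Itest: z[0]−=0.00453, z[2]+=0.00453
solve → V1=0.009539, V2=0.02447, V3=0.009539, V4=0.009539, V5=0.009373

R_eq = 5.401 Ω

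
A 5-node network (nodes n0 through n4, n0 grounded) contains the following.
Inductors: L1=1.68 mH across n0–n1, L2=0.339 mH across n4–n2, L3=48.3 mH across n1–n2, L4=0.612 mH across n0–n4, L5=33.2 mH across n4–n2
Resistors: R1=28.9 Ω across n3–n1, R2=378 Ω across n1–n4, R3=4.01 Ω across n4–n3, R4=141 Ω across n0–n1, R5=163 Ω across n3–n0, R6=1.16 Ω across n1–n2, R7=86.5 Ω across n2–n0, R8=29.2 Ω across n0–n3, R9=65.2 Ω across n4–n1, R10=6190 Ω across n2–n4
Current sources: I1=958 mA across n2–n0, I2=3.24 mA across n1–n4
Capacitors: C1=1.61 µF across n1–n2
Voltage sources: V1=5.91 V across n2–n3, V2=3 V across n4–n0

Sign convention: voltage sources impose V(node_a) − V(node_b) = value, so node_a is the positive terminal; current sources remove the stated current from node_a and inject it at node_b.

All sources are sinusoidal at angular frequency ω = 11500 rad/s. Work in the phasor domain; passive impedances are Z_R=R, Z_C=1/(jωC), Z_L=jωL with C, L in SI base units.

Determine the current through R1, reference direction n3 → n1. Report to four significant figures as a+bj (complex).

Apply KCL at each of the 4 non-ground nodes and solve the resulting linear system.
Node n1: branches {L1, R1, R2, I2, C1, R4, L3, R6, R9} → V_1 = 3.382+1.259j
Node n2: branches {I1, L2, C1, L3, R6, R7, L5, R10, V1} → V_2 = 3.717+1.093j
Node n3: branches {R1, R3, R5, R8, V1} → V_3 = -2.193+1.093j
Node n4: branches {R2, I2, R3, L2, L4, L5, R9, R10, V2} → V_4 = 3.000+0.000j
Source currents: i(V1)=-1.576+0.3108j, i(V2)=-1.002+0.5356j

-0.1929-0.005753j A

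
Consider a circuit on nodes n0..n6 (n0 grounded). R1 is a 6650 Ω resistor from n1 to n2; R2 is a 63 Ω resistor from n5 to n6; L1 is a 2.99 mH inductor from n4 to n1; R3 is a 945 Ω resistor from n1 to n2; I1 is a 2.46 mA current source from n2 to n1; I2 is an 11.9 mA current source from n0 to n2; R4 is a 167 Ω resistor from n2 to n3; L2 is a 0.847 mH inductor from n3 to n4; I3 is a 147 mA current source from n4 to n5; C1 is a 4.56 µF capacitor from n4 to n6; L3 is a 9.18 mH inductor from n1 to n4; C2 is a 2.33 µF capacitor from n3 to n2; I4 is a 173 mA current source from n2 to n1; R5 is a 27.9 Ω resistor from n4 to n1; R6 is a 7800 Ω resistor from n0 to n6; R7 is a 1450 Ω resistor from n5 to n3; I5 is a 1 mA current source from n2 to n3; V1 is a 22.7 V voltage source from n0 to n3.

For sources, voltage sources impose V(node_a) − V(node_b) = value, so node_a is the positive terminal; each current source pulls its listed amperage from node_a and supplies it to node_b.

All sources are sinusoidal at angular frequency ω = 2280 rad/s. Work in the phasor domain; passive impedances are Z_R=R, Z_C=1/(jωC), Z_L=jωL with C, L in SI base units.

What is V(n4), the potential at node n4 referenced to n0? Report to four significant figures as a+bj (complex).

Element admittances at ω=2280 rad/s:
  Y(R1) = 0.0001504+0.000j S between n1,n2
  Y(R2) = 0.01587+0.000j S between n5,n6
  Y(L1) = 0.000-0.1467j S between n4,n1
  Y(R3) = 0.001058+0.000j S between n1,n2
  I1: injects 0.00246 A into n1 (from n2)
  I2: injects 0.0119 A into n2 (from n0)
  Y(R4) = 0.005988+0.000j S between n2,n3
  Y(L2) = 0.000-0.5178j S between n3,n4
  I3: injects 0.147 A into n5 (from n4)
  Y(C1) = 0.000+0.01040j S between n4,n6
  Y(L3) = 0.000-0.04778j S between n1,n4
  Y(C2) = 0.000+0.005312j S between n3,n2
  I4: injects 0.173 A into n1 (from n2)
  Y(R5) = 0.03584+0.000j S between n4,n1
  Y(R6) = 0.0001282+0.000j S between n0,n6
  Y(R7) = 0.0006897+0.000j S between n5,n3
  I5: injects 0.001 A into n3 (from n2)
  V1: constraint V(n0)−V(n3) = 22.7
Assemble and solve the 7×7 MNA system:
  V(n1)=-22.66+1.092j  V(n2)=-37.41+11.04j  V(n3)=-22.70+0.000j  V(n4)=-22.74+0.2967j  V(n5)=-12.89-12.90j  V(n6)=-21.72-13.46j
  i(V1)=-0.01468-0.001726j

-22.74+0.2967j V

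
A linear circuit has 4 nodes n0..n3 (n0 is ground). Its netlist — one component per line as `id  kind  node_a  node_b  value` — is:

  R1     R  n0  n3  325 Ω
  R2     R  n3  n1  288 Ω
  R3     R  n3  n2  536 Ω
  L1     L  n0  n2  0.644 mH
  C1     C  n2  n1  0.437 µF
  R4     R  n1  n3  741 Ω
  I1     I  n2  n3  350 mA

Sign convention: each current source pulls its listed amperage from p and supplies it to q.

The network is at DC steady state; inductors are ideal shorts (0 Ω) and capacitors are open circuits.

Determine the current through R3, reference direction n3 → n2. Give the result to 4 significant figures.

Element admittances at DC:
  Y(R1) = 0.003077 S between n0,n3
  Y(R2) = 0.003472 S between n3,n1
  Y(R3) = 0.001866 S between n3,n2
  L1: short n0↔n2 (DC inductor)
  Y(C1) = 0.000 S between n2,n1
  Y(R4) = 0.001350 S between n1,n3
  I1: injects 0.35 A into n3 (from n2)
Assemble and solve the 4×4 MNA system:
  V(n1)=70.81  V(n2)=0.000  V(n3)=70.81
  i(L1)=0.2179

0.1321 A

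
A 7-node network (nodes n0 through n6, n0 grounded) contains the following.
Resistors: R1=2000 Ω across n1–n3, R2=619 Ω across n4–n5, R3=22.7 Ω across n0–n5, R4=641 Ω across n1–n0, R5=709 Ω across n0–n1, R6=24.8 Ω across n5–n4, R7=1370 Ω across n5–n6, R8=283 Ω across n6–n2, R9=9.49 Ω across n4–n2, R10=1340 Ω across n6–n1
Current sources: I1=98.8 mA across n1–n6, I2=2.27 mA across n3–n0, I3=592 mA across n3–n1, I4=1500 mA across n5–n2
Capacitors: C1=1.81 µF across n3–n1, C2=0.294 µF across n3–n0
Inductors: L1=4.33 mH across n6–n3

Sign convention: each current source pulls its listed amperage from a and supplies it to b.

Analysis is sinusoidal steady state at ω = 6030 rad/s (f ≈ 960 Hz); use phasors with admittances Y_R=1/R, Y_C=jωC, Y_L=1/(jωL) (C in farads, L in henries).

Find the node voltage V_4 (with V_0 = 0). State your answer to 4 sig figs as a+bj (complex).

Element admittances at ω=6030 rad/s:
  Y(R1) = 0.0005000+0.000j S between n1,n3
  I1: injects 0.0988 A into n6 (from n1)
  I2: injects 0.00227 A into n0 (from n3)
  Y(C1) = 0.000+0.01091j S between n3,n1
  Y(R2) = 0.001616+0.000j S between n4,n5
  Y(R3) = 0.04405+0.000j S between n0,n5
  Y(R4) = 0.001560+0.000j S between n1,n0
  Y(R5) = 0.001410+0.000j S between n0,n1
  Y(R6) = 0.04032+0.000j S between n5,n4
  Y(R7) = 0.0007299+0.000j S between n5,n6
  Y(C2) = 0.000+0.001773j S between n3,n0
  Y(R8) = 0.003534+0.000j S between n6,n2
  Y(R9) = 0.1054+0.000j S between n4,n2
  Y(R10) = 0.0007463+0.000j S between n6,n1
  Y(L1) = 0.000-0.03830j S between n6,n3
  I3: injects 0.592 A into n1 (from n3)
  I4: injects 1.5 A into n2 (from n5)
Assemble and solve the 6×6 MNA system:
  V(n1)=29.56-27.02j  V(n2)=45.32+2.426j  V(n3)=17.78+8.921j  V(n4)=31.94+2.050j  V(n5)=-1.686+1.106j  V(n6)=19.85+13.63j

31.94+2.050j V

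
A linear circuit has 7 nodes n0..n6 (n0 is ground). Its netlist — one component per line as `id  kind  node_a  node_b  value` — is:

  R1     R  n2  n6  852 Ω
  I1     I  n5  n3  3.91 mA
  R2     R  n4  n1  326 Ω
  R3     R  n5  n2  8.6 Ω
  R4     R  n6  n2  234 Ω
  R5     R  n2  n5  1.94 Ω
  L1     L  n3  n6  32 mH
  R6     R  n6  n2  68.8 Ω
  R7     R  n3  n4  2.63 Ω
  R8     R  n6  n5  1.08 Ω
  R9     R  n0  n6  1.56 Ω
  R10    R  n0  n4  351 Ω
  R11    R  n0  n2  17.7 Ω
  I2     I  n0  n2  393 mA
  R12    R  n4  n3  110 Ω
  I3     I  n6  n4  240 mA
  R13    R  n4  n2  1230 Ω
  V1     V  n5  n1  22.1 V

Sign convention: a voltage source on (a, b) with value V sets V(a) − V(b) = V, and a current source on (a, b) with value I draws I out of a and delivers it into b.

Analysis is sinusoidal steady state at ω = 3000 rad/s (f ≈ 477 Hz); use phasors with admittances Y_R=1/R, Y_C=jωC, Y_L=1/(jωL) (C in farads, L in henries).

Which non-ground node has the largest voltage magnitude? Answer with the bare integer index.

Element admittances at ω=3000 rad/s:
  Y(R1) = 0.001174+0.000j S between n2,n6
  I1: injects 0.00391 A into n3 (from n5)
  Y(R2) = 0.003067+0.000j S between n4,n1
  Y(R3) = 0.1163+0.000j S between n5,n2
  Y(R4) = 0.004274+0.000j S between n6,n2
  Y(R5) = 0.5155+0.000j S between n2,n5
  Y(L1) = 0.000-0.01042j S between n3,n6
  Y(R6) = 0.01453+0.000j S between n6,n2
  Y(R7) = 0.3802+0.000j S between n3,n4
  Y(R8) = 0.9259+0.000j S between n6,n5
  Y(R9) = 0.6410+0.000j S between n0,n6
  Y(R10) = 0.002849+0.000j S between n0,n4
  Y(R11) = 0.05650+0.000j S between n0,n2
  I2: injects 0.393 A into n2 (from n0)
  Y(R12) = 0.009091+0.000j S between n4,n3
  I3: injects 0.24 A into n4 (from n6)
  Y(R13) = 0.0008130+0.000j S between n4,n2
  V1: constraint V(n5)−V(n1) = 22.1
Assemble and solve the 7×7 MNA system:
  V(n1)=-21.22-0.005300j  V(n2)=1.359+0.007167j  V(n3)=7.989+11.86j  V(n4)=8.297+11.66j  V(n5)=0.8781-0.005300j  V(n6)=0.4564-0.05244j
  i(V1)=-0.09055-0.03578j

1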